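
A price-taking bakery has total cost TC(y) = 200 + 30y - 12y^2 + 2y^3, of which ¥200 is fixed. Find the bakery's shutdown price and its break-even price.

Shutdown price = ¥12; break-even price = ¥60

AVC = 30 - 12y + 2y^2; minimized at y = 3, giving min AVC = ¥12. That is the shutdown price.
ATC = 200/y + 30 - 12y + 2y^2. Setting dATC/dy = −200/y^2 − 12 + 4y = 0 gives y = 5 (since 4·5^3 − 12·5^2 = 200).
min ATC = 200/5 + 30 − 12·5 + 2·5^2 = ¥60. That is the break-even price.
Between these two prices the firm operates at a loss; above ¥60 it earns a profit.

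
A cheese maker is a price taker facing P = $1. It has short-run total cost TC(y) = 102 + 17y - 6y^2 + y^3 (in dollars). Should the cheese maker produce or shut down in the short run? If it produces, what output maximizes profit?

From TC, MC = TC'(y) = 17 - 12y + 3y^2 and AVC = VC/y = 17 - 6y + y^2.
The AVC parabola has its vertex at y = 6/2 = 3, where AVC = 17 - 6·3 + 3^2 = $8.
P = $1 lies below min AVC = $8; no output level covers variable cost.
Best response: produce nothing and absorb the $102 fixed cost.

Shut down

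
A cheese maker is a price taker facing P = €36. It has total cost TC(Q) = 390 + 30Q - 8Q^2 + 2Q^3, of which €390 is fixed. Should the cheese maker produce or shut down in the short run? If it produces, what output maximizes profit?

Variable cost is VC = 30Q - 8Q^2 + 2Q^3, so AVC = VC/Q = 30 - 8Q + 2Q^2 and MC = dTC/dQ = 30 - 16Q + 6Q^2.
AVC is minimized where dAVC/dQ = -8 + 4Q = 0, at Q = 2; min AVC = 30 - 8·2 + 2·2^2 = €22.
Since P = €36 ≥ min AVC = €22, price covers variable cost and the firm should produce.
Set P = MC: 36 = 30 - 16Q + 6Q^2 → -6 - 16Q + 6Q^2 = 0. The roots are Q = -1/3 and Q = 3; the profit-maximizing output is on the rising part of MC, so Q* = 3.
Check: AVC at Q = 3 is €24 ≤ P, so revenue covers variable cost.
Profit = P·Q − TC = 36·3 − 462 = -€354, a loss, but smaller than the €390 fixed cost the firm would lose by shutting down.

Produce at Q = 3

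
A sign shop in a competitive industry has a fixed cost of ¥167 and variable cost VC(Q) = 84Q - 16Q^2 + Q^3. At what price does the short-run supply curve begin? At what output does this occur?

The firm shuts down when price falls below the minimum of average variable cost. AVC = VC/Q = 84 - 16Q + Q^2.
At the minimum of AVC, MC = AVC. MC = 84 - 32Q + 3Q^2; setting MC = AVC gives 2Q^2 - 16Q = 0, so Q = 8. min AVC = 20.
For P < ¥20 the firm produces nothing.

¥20 per unit, at Q = 8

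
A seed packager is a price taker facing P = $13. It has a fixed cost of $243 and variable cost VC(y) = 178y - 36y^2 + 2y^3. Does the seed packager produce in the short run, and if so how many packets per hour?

From TC, MC = TC'(y) = 178 - 72y + 6y^2 and AVC = VC/y = 178 - 36y + 2y^2.
AVC is minimized where dAVC/dy = -36 + 4y = 0, at y = 9; min AVC = 178 - 36·9 + 2·9^2 = $16.
With P < min AVC ($13 < $16), every unit sold adds to the loss.
Best response: produce nothing and absorb the $243 fixed cost.

Shut down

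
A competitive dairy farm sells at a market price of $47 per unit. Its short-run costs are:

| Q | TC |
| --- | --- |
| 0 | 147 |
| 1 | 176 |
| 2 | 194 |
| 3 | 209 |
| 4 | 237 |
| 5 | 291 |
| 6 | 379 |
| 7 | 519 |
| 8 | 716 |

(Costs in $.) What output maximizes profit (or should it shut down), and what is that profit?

Q = 4; profit = -$49

Profit at each row (π = 47Q − TC): Q=0: -147; Q=1: -129; Q=2: -100; Q=3: -68; Q=4: -49; Q=5: -56; Q=6: -97; Q=7: -190; Q=8: -340.
Profit is maximized at Q = 4. AVC there is 90/4 = $22.50 ≤ P, so producing beats shutting down (which would give -$147).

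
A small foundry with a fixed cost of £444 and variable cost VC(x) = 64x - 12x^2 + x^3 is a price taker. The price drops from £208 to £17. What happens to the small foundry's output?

Output falls from 12 to 0 (the firm shuts down)

AVC = 64 - 12x + x^2, minimized at x = 6 where min AVC = £28. MC = 64 - 24x + 3x^2.
At P = £208 ≥ min AVC, set P = MC on the rising branch: x = 12.
At P = £17 < min AVC = £28, price no longer covers variable cost at any output, so the firm shuts down: x = 0.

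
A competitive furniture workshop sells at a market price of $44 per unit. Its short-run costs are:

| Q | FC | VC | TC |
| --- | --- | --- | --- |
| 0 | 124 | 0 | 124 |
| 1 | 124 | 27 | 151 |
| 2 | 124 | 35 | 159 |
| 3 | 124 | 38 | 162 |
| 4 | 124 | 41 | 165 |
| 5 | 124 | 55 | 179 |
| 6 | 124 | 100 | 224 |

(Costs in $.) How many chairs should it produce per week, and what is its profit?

Q = 5; profit = $41

Tabulate TR − TC: Q=0: -124; Q=1: -107; Q=2: -71; Q=3: -30; Q=4: 11; Q=5: 41; Q=6: 40.
Profit is maximized at Q = 5. AVC there is 55/5 = $11 ≤ P, so producing beats shutting down (which would give -$124).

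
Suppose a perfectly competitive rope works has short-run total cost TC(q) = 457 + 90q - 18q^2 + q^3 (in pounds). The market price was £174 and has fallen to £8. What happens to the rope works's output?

Output falls from 14 to 0 (the firm shuts down)

MC = 90 - 36q + 3q^2; the shutdown threshold is min AVC = £9 (at q = 9).
At P = £174 ≥ min AVC, set P = MC on the rising branch: q = 14.
At P = £8 < min AVC = £9, price no longer covers variable cost at any output, so the firm shuts down: q = 0.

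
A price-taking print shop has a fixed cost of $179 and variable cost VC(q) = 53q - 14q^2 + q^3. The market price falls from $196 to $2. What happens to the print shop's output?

Output falls from 13 to 0 (the firm shuts down)

MC = 53 - 28q + 3q^2; the shutdown threshold is min AVC = $4 (at q = 7).
With P = $196 above the shutdown price, P = MC gives q = 13.
At P = $2 < min AVC = $4, price no longer covers variable cost at any output, so the firm shuts down: q = 0.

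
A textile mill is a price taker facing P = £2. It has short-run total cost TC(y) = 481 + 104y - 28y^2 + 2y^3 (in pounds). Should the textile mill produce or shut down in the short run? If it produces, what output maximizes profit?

Shut down

Variable cost is VC = 104y - 28y^2 + 2y^3, so AVC = VC/y = 104 - 28y + 2y^2 and MC = dTC/dy = 104 - 56y + 6y^2.
AVC hits its minimum where MC = AVC, at y = 7, giving min AVC = 104 - 28·7 + 2·7^2 = £6.
P = £2 lies below min AVC = £6; no output level covers variable cost.
The firm minimizes its loss by shutting down and losing only its fixed cost of £481.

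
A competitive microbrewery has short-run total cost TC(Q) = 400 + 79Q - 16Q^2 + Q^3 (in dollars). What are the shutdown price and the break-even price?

Shutdown price = $15; break-even price = $59

AVC = 79 - 16Q + Q^2; minimized at Q = 8, giving min AVC = $15. That is the shutdown price.
ATC = 400/Q + 79 - 16Q + Q^2. Setting dATC/dQ = −400/Q^2 − 16 + 2Q = 0 gives Q = 10 (since 2·10^3 − 16·10^2 = 400).
min ATC = 400/10 + 79 − 16·10 + 10^2 = $59. That is the break-even price.
For $15 ≤ P < $59 the firm produces at a loss; below $15 it shuts down.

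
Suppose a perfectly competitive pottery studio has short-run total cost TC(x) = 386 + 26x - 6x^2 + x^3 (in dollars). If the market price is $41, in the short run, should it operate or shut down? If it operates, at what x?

From TC, MC = TC'(x) = 26 - 12x + 3x^2 and AVC = VC/x = 26 - 6x + x^2.
The AVC parabola has its vertex at x = 6/2 = 3, where AVC = 26 - 6·3 + 3^2 = $17.
Since P = $41 ≥ min AVC = $17, price covers variable cost and the firm should produce.
Solving P = MC: -15 - 12x + 3x^2 = 0 ⇒ x = -1 or 5. On the upward-sloping branch, x* = 5.
Check: AVC at x = 5 is $21 ≤ P, so revenue covers variable cost.
Profit = P·x − TC = 41·5 − 491 = -$286, a loss, but smaller than the $386 fixed cost the firm would lose by shutting down.

Produce at x = 5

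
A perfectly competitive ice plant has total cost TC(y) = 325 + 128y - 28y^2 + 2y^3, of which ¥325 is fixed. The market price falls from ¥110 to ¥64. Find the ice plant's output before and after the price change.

AVC = 128 - 28y + 2y^2, minimized at y = 7 where min AVC = ¥30. MC = 128 - 56y + 6y^2.
At P = ¥110 ≥ min AVC, set P = MC on the rising branch: y = 9.
At P = ¥64 ≥ min AVC, set P = MC: y = 8. The firm stays open but cuts output.

Output falls from 9 to 8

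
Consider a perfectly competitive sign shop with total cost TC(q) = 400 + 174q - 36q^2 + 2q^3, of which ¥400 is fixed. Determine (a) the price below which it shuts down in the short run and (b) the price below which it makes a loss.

Shutdown price = ¥12; break-even price = ¥54

AVC = 174 - 36q + 2q^2; minimized at q = 9, giving min AVC = ¥12. That is the shutdown price.
ATC = 400/q + 174 - 36q + 2q^2. Setting dATC/dq = −400/q^2 − 36 + 4q = 0 gives q = 10 (since 4·10^3 − 36·10^2 = 400).
min ATC = 400/10 + 174 − 36·10 + 2·10^2 = ¥54. That is the break-even price.
Between these two prices the firm operates at a loss; above ¥54 it earns a profit.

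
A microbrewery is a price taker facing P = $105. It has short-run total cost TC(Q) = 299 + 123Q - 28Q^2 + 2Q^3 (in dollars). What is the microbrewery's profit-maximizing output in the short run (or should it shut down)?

Produce at Q = 9

From TC, MC = TC'(Q) = 123 - 56Q + 6Q^2 and AVC = VC/Q = 123 - 28Q + 2Q^2.
The AVC parabola has its vertex at Q = 28/4 = 7, where AVC = 123 - 28·7 + 2·7^2 = $25.
Because $105 ≥ $25, revenue can cover variable cost; the firm operates.
P = MC gives 18 - 56Q + 6Q^2 = 0, with roots 1/3 and 9. Take the larger (rising MC): Q* = 9.
Check: AVC at Q = 9 is $33 ≤ P, so revenue covers variable cost.
Profit = P·Q − TC = 105·9 − 596 = $349.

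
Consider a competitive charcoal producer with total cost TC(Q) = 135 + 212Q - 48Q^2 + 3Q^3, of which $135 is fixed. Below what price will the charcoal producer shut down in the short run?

Short-run supply begins at min AVC. From VC = 212Q - 48Q^2 + 3Q^3, AVC = 212 - 48Q + 3Q^2.
dAVC/dQ = -48 + 6Q = 0 gives Q = 8. min AVC = 212 - 48·8 + 3·8^2 = 20.
So the shutdown price is $20.

$20 per unit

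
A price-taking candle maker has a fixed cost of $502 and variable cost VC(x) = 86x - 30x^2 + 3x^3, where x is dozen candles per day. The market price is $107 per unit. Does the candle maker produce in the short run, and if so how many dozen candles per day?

Produce at x = 7

From TC, MC = TC'(x) = 86 - 60x + 9x^2 and AVC = VC/x = 86 - 30x + 3x^2.
AVC hits its minimum where MC = AVC, at x = 5, giving min AVC = 86 - 30·5 + 3·5^2 = $11.
Because $107 ≥ $11, revenue can cover variable cost; the firm operates.
Set P = MC: 107 = 86 - 60x + 9x^2 → -21 - 60x + 9x^2 = 0. The roots are x = -1/3 and x = 7; the profit-maximizing output is on the rising part of MC, so x* = 7.
Check: AVC at x = 7 is $23 ≤ P, so revenue covers variable cost.
Profit = P·x − TC = 107·7 − 663 = $86.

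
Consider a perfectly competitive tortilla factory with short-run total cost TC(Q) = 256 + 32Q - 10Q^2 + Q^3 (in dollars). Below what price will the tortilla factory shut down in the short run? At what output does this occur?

The shutdown price is the minimum of AVC. VC = 32Q - 10Q^2 + Q^3, so AVC = 32 - 10Q + Q^2.
dAVC/dQ = -10 + 2Q = 0 gives Q = 5. min AVC = 32 - 10·5 + 5^2 = 7.
The firm shuts down for any P below $7.

$7 per unit, at Q = 5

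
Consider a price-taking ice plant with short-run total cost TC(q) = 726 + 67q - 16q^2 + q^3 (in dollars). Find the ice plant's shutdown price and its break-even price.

AVC = 67 - 16q + q^2; minimized at q = 8, giving min AVC = $3. That is the shutdown price.
ATC = 726/q + 67 - 16q + q^2. Setting dATC/dq = −726/q^2 − 16 + 2q = 0 gives q = 11 (since 2·11^3 − 16·11^2 = 726).
min ATC = 726/11 + 67 − 16·11 + 11^2 = $78. That is the break-even price.
Between these two prices the firm operates at a loss; above $78 it earns a profit.

Shutdown price = $3; break-even price = $78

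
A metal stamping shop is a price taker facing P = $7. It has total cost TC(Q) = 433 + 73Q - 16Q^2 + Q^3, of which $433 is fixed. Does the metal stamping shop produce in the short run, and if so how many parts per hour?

Shut down

Strip out fixed cost: VC = 73Q - 16Q^2 + Q^3. Then AVC = 73 - 16Q + Q^2 and MC = 73 - 32Q + 3Q^2.
AVC hits its minimum where MC = AVC, at Q = 8, giving min AVC = 73 - 16·8 + 8^2 = $9.
With P < min AVC ($7 < $9), every unit sold adds to the loss.
Shutting down limits the loss to fixed cost, $433.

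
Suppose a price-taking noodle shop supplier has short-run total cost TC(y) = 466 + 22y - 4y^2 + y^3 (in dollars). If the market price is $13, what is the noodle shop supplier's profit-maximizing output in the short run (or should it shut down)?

Shut down

Variable cost is VC = 22y - 4y^2 + y^3, so AVC = VC/y = 22 - 4y + y^2 and MC = dTC/dy = 22 - 8y + 3y^2.
AVC hits its minimum where MC = AVC, at y = 2, giving min AVC = 22 - 4·2 + 2^2 = $18.
P = $13 lies below min AVC = $18; no output level covers variable cost.
Best response: produce nothing and absorb the $466 fixed cost.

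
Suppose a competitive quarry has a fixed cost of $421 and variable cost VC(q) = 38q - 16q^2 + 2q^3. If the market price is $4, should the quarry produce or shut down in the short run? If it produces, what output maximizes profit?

Shut down

Variable cost is VC = 38q - 16q^2 + 2q^3, so AVC = VC/q = 38 - 16q + 2q^2 and MC = dTC/dq = 38 - 32q + 6q^2.
The AVC parabola has its vertex at q = 16/4 = 4, where AVC = 38 - 16·4 + 2·4^2 = $6.
Since P = $4 < min AVC = $6, price fails to cover variable cost at any output.
Shutting down limits the loss to fixed cost, $421.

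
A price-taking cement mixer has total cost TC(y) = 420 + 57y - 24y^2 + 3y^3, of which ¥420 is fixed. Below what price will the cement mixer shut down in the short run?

The shutdown price is the minimum of AVC. VC = 57y - 24y^2 + 3y^3, so AVC = 57 - 24y + 3y^2.
dAVC/dy = -24 + 6y = 0 gives y = 4. min AVC = 57 - 24·4 + 3·4^2 = 9.
The firm shuts down for any P below ¥9.

¥9 per unit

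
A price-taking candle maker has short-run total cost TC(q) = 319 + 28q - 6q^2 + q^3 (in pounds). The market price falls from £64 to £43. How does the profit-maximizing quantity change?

Output falls from 6 to 5

AVC = 28 - 6q + q^2, minimized at q = 3 where min AVC = £19. MC = 28 - 12q + 3q^2.
At P = £64 ≥ min AVC, set P = MC on the rising branch: q = 6.
At P = £43 ≥ min AVC, set P = MC: q = 5. The firm stays open but cuts output.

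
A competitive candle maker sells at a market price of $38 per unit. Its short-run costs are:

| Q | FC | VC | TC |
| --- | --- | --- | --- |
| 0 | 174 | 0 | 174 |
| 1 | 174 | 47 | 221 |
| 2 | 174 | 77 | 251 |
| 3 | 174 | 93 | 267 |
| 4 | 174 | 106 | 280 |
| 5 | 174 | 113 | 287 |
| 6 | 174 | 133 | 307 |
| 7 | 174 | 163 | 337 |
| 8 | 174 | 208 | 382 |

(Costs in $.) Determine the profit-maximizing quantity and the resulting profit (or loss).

Q = 7; profit = -$71

Profit at each row (π = 38Q − TC): Q=0: -174; Q=1: -183; Q=2: -175; Q=3: -153; Q=4: -128; Q=5: -97; Q=6: -79; Q=7: -71; Q=8: -78.
Profit is maximized at Q = 7. AVC there is 163/7 = $23.29 ≤ P, so producing beats shutting down (which would give -$174).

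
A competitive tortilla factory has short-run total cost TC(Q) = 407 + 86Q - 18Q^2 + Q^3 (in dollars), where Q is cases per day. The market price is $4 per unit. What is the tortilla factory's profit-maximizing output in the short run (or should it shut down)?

From TC, MC = TC'(Q) = 86 - 36Q + 3Q^2 and AVC = VC/Q = 86 - 18Q + Q^2.
The AVC parabola has its vertex at Q = 18/2 = 9, where AVC = 86 - 18·9 + 9^2 = $5.
With P < min AVC ($4 < $5), every unit sold adds to the loss.
Best response: produce nothing and absorb the $407 fixed cost.

Shut down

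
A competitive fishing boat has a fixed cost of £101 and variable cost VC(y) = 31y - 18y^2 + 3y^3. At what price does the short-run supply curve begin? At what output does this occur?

The shutdown price is the minimum of AVC. VC = 31y - 18y^2 + 3y^3, so AVC = 31 - 18y + 3y^2.
At the minimum of AVC, MC = AVC. MC = 31 - 36y + 9y^2; setting MC = AVC gives 6y^2 - 18y = 0, so y = 3. min AVC = 4.
For P < £4 the firm produces nothing.

£4 per unit, at y = 3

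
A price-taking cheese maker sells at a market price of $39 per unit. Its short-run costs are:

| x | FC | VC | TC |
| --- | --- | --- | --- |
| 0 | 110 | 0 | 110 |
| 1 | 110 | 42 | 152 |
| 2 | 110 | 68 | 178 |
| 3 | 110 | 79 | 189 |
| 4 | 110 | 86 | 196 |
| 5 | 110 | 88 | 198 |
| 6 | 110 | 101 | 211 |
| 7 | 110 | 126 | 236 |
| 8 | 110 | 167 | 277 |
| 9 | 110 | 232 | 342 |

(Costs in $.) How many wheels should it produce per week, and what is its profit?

x = 7; profit = $37

Tabulate TR − TC: x=0: -110; x=1: -113; x=2: -100; x=3: -72; x=4: -40; x=5: -3; x=6: 23; x=7: 37; x=8: 35; x=9: 9.
Profit is maximized at x = 7. AVC there is 126/7 = $18 ≤ P, so producing beats shutting down (which would give -$110).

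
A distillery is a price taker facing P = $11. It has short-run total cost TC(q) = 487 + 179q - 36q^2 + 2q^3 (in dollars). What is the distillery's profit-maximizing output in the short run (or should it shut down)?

Shut down

Variable cost is VC = 179q - 36q^2 + 2q^3, so AVC = VC/q = 179 - 36q + 2q^2 and MC = dTC/dq = 179 - 72q + 6q^2.
AVC is minimized where dAVC/dq = -36 + 4q = 0, at q = 9; min AVC = 179 - 36·9 + 2·9^2 = $17.
With P < min AVC ($11 < $17), every unit sold adds to the loss.
Best response: produce nothing and absorb the $487 fixed cost.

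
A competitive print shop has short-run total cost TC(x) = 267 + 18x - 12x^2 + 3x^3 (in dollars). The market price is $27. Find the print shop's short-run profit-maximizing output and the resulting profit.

Profit = -$213 at x = 3

AVC = 18 - 12x + 3x^2; min AVC = $6 at x = 2. Since P = $27 ≥ min AVC, the firm produces.
With MC = 18 - 24x + 9x^2, P = MC on the upward-sloping part at x* = 3.
TR = 27·3 = 81. TC = 267 + 27 = 294. Profit = 81 − 294 = -$213.
Shutting down would mean losing the fixed cost of $267, so operating at a loss of $213 is better by $54.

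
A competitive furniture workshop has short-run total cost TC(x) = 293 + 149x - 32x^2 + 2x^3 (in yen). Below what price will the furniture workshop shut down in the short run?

¥21 per unit

The firm shuts down when price falls below the minimum of average variable cost. AVC = VC/x = 149 - 32x + 2x^2.
dAVC/dx = -32 + 4x = 0 gives x = 8. min AVC = 149 - 32·8 + 2·8^2 = 21.
So the shutdown price is ¥21.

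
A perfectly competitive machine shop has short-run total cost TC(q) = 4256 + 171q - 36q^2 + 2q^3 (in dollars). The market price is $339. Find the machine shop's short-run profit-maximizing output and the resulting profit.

Profit = -$336 at q = 14

AVC = 171 - 36q + 2q^2 has its minimum $9 at q = 9; price $339 clears that bar, so the firm operates.
MC = 171 - 72q + 6q^2. Setting P = MC and taking the root on the rising branch gives q* = 14.
TR = 339·14 = 4746. TC = 4256 + 826 = 5082. Profit = 4746 − 5082 = -$336.
By producing, the firm covers all variable cost plus $3920 of fixed cost; shutting down would lose the full $4256.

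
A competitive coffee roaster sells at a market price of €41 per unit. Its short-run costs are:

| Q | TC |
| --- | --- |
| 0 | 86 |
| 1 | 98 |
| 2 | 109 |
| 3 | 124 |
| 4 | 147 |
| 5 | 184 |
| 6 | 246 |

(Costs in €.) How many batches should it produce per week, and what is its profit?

Tabulate TR − TC: Q=0: -86; Q=1: -57; Q=2: -27; Q=3: -1; Q=4: 17; Q=5: 21; Q=6: 0.
Profit is maximized at Q = 5. AVC there is 98/5 = €19.60 ≤ P, so producing beats shutting down (which would give -€86).

Q = 5; profit = €21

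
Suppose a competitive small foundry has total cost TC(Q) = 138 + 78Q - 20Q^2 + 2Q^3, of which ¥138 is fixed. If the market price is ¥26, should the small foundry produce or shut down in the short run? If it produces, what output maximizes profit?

Variable cost is VC = 78Q - 20Q^2 + 2Q^3, so AVC = VC/Q = 78 - 20Q + 2Q^2 and MC = dTC/dQ = 78 - 40Q + 6Q^2.
AVC hits its minimum where MC = AVC, at Q = 5, giving min AVC = 78 - 20·5 + 2·5^2 = ¥28.
P = ¥26 lies below min AVC = ¥28; no output level covers variable cost.
The firm minimizes its loss by shutting down and losing only its fixed cost of ¥138.

Shut down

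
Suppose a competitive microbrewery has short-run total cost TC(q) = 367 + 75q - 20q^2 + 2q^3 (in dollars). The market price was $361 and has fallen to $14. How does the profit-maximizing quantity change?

AVC = 75 - 20q + 2q^2, minimized at q = 5 where min AVC = $25. MC = 75 - 40q + 6q^2.
At P = $361 ≥ min AVC, set P = MC on the rising branch: q = 11.
At P = $14 < min AVC = $25, price no longer covers variable cost at any output, so the firm shuts down: q = 0.

Output falls from 11 to 0 (the firm shuts down)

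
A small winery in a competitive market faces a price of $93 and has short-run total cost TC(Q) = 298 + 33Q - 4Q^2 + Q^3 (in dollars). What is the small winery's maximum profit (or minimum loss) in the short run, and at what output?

Profit = -$10 at Q = 6

AVC = 33 - 4Q + Q^2 has its minimum $29 at Q = 2; price $93 clears that bar, so the firm operates.
With MC = 33 - 8Q + 3Q^2, P = MC on the upward-sloping part at Q* = 6.
TR = 93·6 = 558. TC = 298 + 270 = 568. Profit = 558 − 568 = -$10.
By producing, the firm covers all variable cost plus $288 of fixed cost; shutting down would lose the full $298.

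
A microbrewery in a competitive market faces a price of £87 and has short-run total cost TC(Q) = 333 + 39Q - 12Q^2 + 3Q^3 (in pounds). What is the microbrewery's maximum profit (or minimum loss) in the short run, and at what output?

Profit = -£141 at Q = 4

AVC = 39 - 12Q + 3Q^2; min AVC = £27 at Q = 2. Since P = £87 ≥ min AVC, the firm produces.
MC = 39 - 24Q + 9Q^2. Setting P = MC and taking the root on the rising branch gives Q* = 4.
TR = 87·4 = 348. TC = 333 + 156 = 489. Profit = 348 − 489 = -£141.
That loss of £141 beats the £333 the firm would lose by shutting down; producing recovers £192 of fixed cost.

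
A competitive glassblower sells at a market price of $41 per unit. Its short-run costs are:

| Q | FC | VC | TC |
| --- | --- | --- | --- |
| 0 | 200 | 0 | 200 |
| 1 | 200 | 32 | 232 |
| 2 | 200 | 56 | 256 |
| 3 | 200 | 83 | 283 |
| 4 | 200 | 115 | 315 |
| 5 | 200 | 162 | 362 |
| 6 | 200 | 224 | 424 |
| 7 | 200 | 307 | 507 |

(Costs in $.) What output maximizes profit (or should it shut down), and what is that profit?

Profit at each row (π = 41Q − TC): Q=0: -200; Q=1: -191; Q=2: -174; Q=3: -160; Q=4: -151; Q=5: -157; Q=6: -178; Q=7: -220.
Profit is maximized at Q = 4. AVC there is 115/4 = $28.75 ≤ P, so producing beats shutting down (which would give -$200).

Q = 4; profit = -$151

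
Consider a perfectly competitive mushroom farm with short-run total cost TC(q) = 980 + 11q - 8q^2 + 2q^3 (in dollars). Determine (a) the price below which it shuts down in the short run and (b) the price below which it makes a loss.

Shutdown price = $3; break-even price = $193

Shutdown price = min AVC. AVC = 11 - 8q + 2q^2, with vertex at q = 2 and minimum $3.
ATC = 980/q + 11 - 8q + 2q^2. Setting dATC/dq = −980/q^2 − 8 + 4q = 0 gives q = 7 (since 4·7^3 − 8·7^2 = 980).
min ATC = 980/7 + 11 − 8·7 + 2·7^2 = $193. That is the break-even price.
Between these two prices the firm operates at a loss; above $193 it earns a profit.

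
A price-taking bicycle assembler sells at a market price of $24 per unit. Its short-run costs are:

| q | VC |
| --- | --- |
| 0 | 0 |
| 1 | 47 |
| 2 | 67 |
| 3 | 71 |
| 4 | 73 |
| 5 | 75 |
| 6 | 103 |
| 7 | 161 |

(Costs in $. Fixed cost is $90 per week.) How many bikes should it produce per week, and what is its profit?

Compute π = P·q − TC at each output: q=0: -90; q=1: -113; q=2: -109; q=3: -89; q=4: -67; q=5: -45; q=6: -49; q=7: -83.
Profit is maximized at q = 5. AVC there is 75/5 = $15 ≤ P, so producing beats shutting down (which would give -$90).

q = 5; profit = -$45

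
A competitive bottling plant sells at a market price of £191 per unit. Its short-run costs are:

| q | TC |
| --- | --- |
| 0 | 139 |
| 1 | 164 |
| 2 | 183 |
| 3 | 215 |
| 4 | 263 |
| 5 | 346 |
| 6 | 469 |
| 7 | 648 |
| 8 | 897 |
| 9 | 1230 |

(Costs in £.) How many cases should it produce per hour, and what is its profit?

q = 7; profit = £689

Tabulate TR − TC: q=0: -139; q=1: 27; q=2: 199; q=3: 358; q=4: 501; q=5: 609; q=6: 677; q=7: 689; q=8: 631; q=9: 489.
Profit is maximized at q = 7. AVC there is 509/7 = £72.71 ≤ P, so producing beats shutting down (which would give -£139).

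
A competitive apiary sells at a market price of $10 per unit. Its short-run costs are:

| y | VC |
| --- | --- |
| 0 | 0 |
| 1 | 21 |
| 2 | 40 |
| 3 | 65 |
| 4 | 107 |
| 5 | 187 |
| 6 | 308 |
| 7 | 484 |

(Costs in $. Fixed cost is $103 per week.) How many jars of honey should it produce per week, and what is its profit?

y = 0 (shut down); profit = -$103

Profit at each row (π = 10y − TC): y=0: -103; y=1: -114; y=2: -123; y=3: -138; y=4: -170; y=5: -240; y=6: -351; y=7: -517.
Profit is highest at y = 0. Equivalently, the lowest AVC in the table is 40/2 ≈ $20 at y = 2, and P = $10 falls below it — price never covers variable cost, so the firm shuts down and loses only its fixed cost.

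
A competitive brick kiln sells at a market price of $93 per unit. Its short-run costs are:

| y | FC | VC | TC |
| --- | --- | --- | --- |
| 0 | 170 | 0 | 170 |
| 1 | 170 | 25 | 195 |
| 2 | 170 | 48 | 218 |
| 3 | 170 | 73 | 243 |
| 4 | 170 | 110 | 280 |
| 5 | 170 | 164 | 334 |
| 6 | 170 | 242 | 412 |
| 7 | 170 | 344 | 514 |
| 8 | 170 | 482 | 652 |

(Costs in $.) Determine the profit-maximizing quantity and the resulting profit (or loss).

y = 6; profit = $146

Profit at each row (π = 93y − TC): y=0: -170; y=1: -102; y=2: -32; y=3: 36; y=4: 92; y=5: 131; y=6: 146; y=7: 137; y=8: 92.
Profit is maximized at y = 6. AVC there is 242/6 = $40.33 ≤ P, so producing beats shutting down (which would give -$170).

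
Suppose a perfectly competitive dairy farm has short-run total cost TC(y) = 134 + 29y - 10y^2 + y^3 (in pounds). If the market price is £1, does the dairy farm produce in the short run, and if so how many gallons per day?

Strip out fixed cost: VC = 29y - 10y^2 + y^3. Then AVC = 29 - 10y + y^2 and MC = 29 - 20y + 3y^2.
AVC is minimized where dAVC/dy = -10 + 2y = 0, at y = 5; min AVC = 29 - 10·5 + 5^2 = £4.
With P < min AVC (£1 < £4), every unit sold adds to the loss.
The firm minimizes its loss by shutting down and losing only its fixed cost of £134.

Shut down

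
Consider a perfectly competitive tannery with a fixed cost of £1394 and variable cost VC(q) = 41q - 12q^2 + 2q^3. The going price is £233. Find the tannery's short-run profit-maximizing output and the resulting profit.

Profit = -£114 at q = 8

AVC = 41 - 12q + 2q^2; min AVC = £23 at q = 3. Since P = £233 ≥ min AVC, the firm produces.
MC = 41 - 24q + 6q^2. Setting P = MC and taking the root on the rising branch gives q* = 8.
TR = 233·8 = 1864. TC = 1394 + 584 = 1978. Profit = 1864 − 1978 = -£114.
By producing, the firm covers all variable cost plus £1280 of fixed cost; shutting down would lose the full £1394.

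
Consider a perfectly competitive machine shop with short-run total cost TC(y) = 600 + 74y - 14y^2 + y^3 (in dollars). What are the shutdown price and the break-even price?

Shutdown price = $25; break-even price = $94

AVC = 74 - 14y + y^2; minimized at y = 7, giving min AVC = $25. That is the shutdown price.
ATC = 600/y + 74 - 14y + y^2. Setting dATC/dy = −600/y^2 − 14 + 2y = 0 gives y = 10 (since 2·10^3 − 14·10^2 = 600).
min ATC = 600/10 + 74 − 14·10 + 10^2 = $94. That is the break-even price.
Between these two prices the firm operates at a loss; above $94 it earns a profit.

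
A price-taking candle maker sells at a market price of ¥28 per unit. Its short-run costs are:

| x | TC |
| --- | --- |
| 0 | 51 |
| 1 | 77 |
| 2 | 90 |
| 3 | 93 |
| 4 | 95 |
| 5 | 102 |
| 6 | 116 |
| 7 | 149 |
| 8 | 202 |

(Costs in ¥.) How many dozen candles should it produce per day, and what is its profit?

x = 6; profit = ¥52

Profit at each row (π = 28x − TC): x=0: -51; x=1: -49; x=2: -34; x=3: -9; x=4: 17; x=5: 38; x=6: 52; x=7: 47; x=8: 22.
Profit is maximized at x = 6. AVC there is 65/6 = ¥10.83 ≤ P, so producing beats shutting down (which would give -¥51).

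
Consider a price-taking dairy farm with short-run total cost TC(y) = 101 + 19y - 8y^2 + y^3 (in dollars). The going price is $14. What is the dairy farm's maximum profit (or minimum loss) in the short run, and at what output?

AVC = 19 - 8y + y^2 has its minimum $3 at y = 4; price $14 clears that bar, so the firm operates.
MC = 19 - 16y + 3y^2. Setting P = MC and taking the root on the rising branch gives y* = 5.
TR = 14·5 = 70. TC = 101 + 20 = 121. Profit = 70 − 121 = -$51.
That loss of $51 beats the $101 the firm would lose by shutting down; producing recovers $50 of fixed cost.

Profit = -$51 at y = 5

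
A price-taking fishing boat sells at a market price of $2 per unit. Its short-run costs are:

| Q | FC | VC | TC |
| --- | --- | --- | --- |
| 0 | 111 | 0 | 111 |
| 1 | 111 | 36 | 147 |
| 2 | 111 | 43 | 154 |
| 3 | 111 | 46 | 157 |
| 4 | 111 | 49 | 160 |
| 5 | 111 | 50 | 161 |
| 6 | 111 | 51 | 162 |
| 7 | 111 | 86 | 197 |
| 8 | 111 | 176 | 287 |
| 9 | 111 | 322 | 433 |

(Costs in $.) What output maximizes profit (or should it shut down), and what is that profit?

Profit at each row (π = 2Q − TC): Q=0: -111; Q=1: -145; Q=2: -150; Q=3: -151; Q=4: -152; Q=5: -151; Q=6: -150; Q=7: -183; Q=8: -271; Q=9: -415.
Profit is highest at Q = 0. Equivalently, the lowest AVC in the table is 51/6 ≈ $8.50 at Q = 6, and P = $2 falls below it — price never covers variable cost, so the firm shuts down and loses only its fixed cost.

Q = 0 (shut down); profit = -$111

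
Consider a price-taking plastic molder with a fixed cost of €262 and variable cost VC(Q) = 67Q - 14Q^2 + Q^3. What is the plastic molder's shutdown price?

The firm shuts down when price falls below the minimum of average variable cost. AVC = VC/Q = 67 - 14Q + Q^2.
dAVC/dQ = -14 + 2Q = 0 gives Q = 7. min AVC = 67 - 14·7 + 7^2 = 18.
The firm shuts down for any P below €18.

€18 per unit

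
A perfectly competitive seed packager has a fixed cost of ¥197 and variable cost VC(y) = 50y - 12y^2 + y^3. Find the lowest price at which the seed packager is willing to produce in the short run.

Short-run supply begins at min AVC. From VC = 50y - 12y^2 + y^3, AVC = 50 - 12y + y^2.
dAVC/dy = -12 + 2y = 0 gives y = 6. min AVC = 50 - 12·6 + 6^2 = 14.
So the shutdown price is ¥14.

¥14 per unit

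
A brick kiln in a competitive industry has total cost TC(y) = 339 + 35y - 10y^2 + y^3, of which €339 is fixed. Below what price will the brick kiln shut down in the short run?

Short-run supply begins at min AVC. From VC = 35y - 10y^2 + y^3, AVC = 35 - 10y + y^2.
dAVC/dy = -10 + 2y = 0 gives y = 5. min AVC = 35 - 10·5 + 5^2 = 10.
For P < €10 the firm produces nothing.

€10 per unit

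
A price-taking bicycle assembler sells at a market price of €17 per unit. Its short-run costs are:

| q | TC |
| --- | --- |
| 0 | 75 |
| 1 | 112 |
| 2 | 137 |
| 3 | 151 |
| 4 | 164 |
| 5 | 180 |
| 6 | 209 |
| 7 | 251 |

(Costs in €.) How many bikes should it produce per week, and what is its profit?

q = 0 (shut down); profit = -€75

Compute π = P·q − TC at each output: q=0: -75; q=1: -95; q=2: -103; q=3: -100; q=4: -96; q=5: -95; q=6: -107; q=7: -132.
Profit is highest at q = 0. Equivalently, the lowest AVC in the table is 105/5 ≈ €21 at q = 5, and P = €17 falls below it — price never covers variable cost, so the firm shuts down and loses only its fixed cost.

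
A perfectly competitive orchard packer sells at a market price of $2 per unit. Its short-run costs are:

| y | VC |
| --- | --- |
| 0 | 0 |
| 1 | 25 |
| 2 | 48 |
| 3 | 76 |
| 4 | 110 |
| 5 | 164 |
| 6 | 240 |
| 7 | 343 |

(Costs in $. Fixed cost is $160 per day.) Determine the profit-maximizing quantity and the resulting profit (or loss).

Tabulate TR − TC: y=0: -160; y=1: -183; y=2: -204; y=3: -230; y=4: -262; y=5: -314; y=6: -388; y=7: -489.
Profit is highest at y = 0. Equivalently, the lowest AVC in the table is 48/2 ≈ $24 at y = 2, and P = $2 falls below it — price never covers variable cost, so the firm shuts down and loses only its fixed cost.

y = 0 (shut down); profit = -$160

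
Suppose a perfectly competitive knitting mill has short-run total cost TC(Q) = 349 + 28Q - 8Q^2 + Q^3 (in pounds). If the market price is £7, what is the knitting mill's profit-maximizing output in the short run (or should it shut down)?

From TC, MC = TC'(Q) = 28 - 16Q + 3Q^2 and AVC = VC/Q = 28 - 8Q + Q^2.
The AVC parabola has its vertex at Q = 8/2 = 4, where AVC = 28 - 8·4 + 4^2 = £12.
P = £7 lies below min AVC = £12; no output level covers variable cost.
Best response: produce nothing and absorb the £349 fixed cost.

Shut down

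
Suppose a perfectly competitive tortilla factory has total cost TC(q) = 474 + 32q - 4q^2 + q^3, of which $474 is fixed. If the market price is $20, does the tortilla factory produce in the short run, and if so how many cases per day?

Shut down

Variable cost is VC = 32q - 4q^2 + q^3, so AVC = VC/q = 32 - 4q + q^2 and MC = dTC/dq = 32 - 8q + 3q^2.
The AVC parabola has its vertex at q = 4/2 = 2, where AVC = 32 - 4·2 + 2^2 = $28.
Since P = $20 < min AVC = $28, price fails to cover variable cost at any output.
The firm minimizes its loss by shutting down and losing only its fixed cost of $474.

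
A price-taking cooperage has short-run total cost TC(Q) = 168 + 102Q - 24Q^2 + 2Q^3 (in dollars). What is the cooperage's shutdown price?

$30 per unit

The shutdown price is the minimum of AVC. VC = 102Q - 24Q^2 + 2Q^3, so AVC = 102 - 24Q + 2Q^2.
At the minimum of AVC, MC = AVC. MC = 102 - 48Q + 6Q^2; setting MC = AVC gives 4Q^2 - 24Q = 0, so Q = 6. min AVC = 30.
The firm shuts down for any P below $30.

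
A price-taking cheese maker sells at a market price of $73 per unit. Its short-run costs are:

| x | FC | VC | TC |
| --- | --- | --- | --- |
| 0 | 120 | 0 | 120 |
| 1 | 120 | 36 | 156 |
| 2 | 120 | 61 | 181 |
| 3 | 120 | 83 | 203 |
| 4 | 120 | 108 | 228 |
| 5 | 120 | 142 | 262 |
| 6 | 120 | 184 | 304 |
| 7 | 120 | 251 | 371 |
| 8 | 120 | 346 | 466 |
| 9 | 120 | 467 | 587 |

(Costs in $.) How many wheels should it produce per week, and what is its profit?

x = 7; profit = $140

Profit at each row (π = 73x − TC): x=0: -120; x=1: -83; x=2: -35; x=3: 16; x=4: 64; x=5: 103; x=6: 134; x=7: 140; x=8: 118; x=9: 70.
Profit is maximized at x = 7. AVC there is 251/7 = $35.86 ≤ P, so producing beats shutting down (which would give -$120).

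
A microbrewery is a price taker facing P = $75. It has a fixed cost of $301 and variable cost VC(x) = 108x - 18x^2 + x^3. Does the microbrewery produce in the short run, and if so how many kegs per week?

Produce at x = 11

Variable cost is VC = 108x - 18x^2 + x^3, so AVC = VC/x = 108 - 18x + x^2 and MC = dTC/dx = 108 - 36x + 3x^2.
AVC is minimized where dAVC/dx = -18 + 2x = 0, at x = 9; min AVC = 108 - 18·9 + 9^2 = $27.
P = $75 exceeds min AVC = $27, so the firm stays open.
Solving P = MC: 33 - 36x + 3x^2 = 0 ⇒ x = 1 or 11. On the upward-sloping branch, x* = 11.
Check: AVC at x = 11 is $31 ≤ P, so revenue covers variable cost.
Profit = P·x − TC = 75·11 − 642 = $183.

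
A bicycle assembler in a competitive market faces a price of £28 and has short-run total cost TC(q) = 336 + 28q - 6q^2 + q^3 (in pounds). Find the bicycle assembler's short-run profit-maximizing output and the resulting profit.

AVC = 28 - 6q + q^2 has its minimum £19 at q = 3; price £28 clears that bar, so the firm operates.
MC = 28 - 12q + 3q^2. Setting P = MC and taking the root on the rising branch gives q* = 4.
TR = 28·4 = 112. TC = 336 + 80 = 416. Profit = 112 − 416 = -£304.
Shutting down would mean losing the fixed cost of £336, so operating at a loss of £304 is better by £32.

Profit = -£304 at q = 4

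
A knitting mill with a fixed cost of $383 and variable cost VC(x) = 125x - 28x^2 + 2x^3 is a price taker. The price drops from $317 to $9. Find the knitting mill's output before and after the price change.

Output falls from 12 to 0 (the firm shuts down)

MC = 125 - 56x + 6x^2; the shutdown threshold is min AVC = $27 (at x = 7).
At P = $317 ≥ min AVC, set P = MC on the rising branch: x = 12.
At P = $9 < min AVC = $27, price no longer covers variable cost at any output, so the firm shuts down: x = 0.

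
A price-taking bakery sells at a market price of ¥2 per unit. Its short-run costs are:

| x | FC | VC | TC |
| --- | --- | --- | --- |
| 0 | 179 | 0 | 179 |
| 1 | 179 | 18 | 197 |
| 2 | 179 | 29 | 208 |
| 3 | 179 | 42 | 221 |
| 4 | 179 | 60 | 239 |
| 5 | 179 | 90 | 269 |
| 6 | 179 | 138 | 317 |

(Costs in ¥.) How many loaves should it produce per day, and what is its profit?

Profit at each row (π = 2x − TC): x=0: -179; x=1: -195; x=2: -204; x=3: -215; x=4: -231; x=5: -259; x=6: -305.
Profit is highest at x = 0. Equivalently, the lowest AVC in the table is 42/3 ≈ ¥14 at x = 3, and P = ¥2 falls below it — price never covers variable cost, so the firm shuts down and loses only its fixed cost.

x = 0 (shut down); profit = -¥179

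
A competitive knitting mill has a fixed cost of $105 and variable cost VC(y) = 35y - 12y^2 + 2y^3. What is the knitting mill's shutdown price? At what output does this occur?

Short-run supply begins at min AVC. From VC = 35y - 12y^2 + 2y^3, AVC = 35 - 12y + 2y^2.
At the minimum of AVC, MC = AVC. MC = 35 - 24y + 6y^2; setting MC = AVC gives 4y^2 - 12y = 0, so y = 3. min AVC = 17.
For P < $17 the firm produces nothing.

$17 per unit, at y = 3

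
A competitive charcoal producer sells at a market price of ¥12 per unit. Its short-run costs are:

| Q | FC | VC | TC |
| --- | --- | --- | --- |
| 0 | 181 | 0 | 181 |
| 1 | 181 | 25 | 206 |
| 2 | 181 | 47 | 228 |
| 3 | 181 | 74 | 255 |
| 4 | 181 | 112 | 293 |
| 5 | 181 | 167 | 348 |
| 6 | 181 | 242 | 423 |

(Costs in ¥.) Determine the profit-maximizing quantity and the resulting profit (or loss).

Q = 0 (shut down); profit = -¥181

Tabulate TR − TC: Q=0: -181; Q=1: -194; Q=2: -204; Q=3: -219; Q=4: -245; Q=5: -288; Q=6: -351.
Profit is highest at Q = 0. Equivalently, the lowest AVC in the table is 47/2 ≈ ¥23.50 at Q = 2, and P = ¥12 falls below it — price never covers variable cost, so the firm shuts down and loses only its fixed cost.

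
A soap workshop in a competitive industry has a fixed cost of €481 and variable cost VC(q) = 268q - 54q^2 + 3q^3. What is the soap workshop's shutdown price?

The firm shuts down when price falls below the minimum of average variable cost. AVC = VC/q = 268 - 54q + 3q^2.
At the minimum of AVC, MC = AVC. MC = 268 - 108q + 9q^2; setting MC = AVC gives 6q^2 - 54q = 0, so q = 9. min AVC = 25.
For P < €25 the firm produces nothing.

€25 per unit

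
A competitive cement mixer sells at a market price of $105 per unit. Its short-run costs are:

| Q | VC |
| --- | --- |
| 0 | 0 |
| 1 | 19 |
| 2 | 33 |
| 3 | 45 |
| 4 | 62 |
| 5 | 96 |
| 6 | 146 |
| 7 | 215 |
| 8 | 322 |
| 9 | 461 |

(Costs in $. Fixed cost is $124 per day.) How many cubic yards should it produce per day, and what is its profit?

Profit at each row (π = 105Q − TC): Q=0: -124; Q=1: -38; Q=2: 53; Q=3: 146; Q=4: 234; Q=5: 305; Q=6: 360; Q=7: 396; Q=8: 394; Q=9: 360.
Profit is maximized at Q = 7. AVC there is 215/7 = $30.71 ≤ P, so producing beats shutting down (which would give -$124).

Q = 7; profit = $396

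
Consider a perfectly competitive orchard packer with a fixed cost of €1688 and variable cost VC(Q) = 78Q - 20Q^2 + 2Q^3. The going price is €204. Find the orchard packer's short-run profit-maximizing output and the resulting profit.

AVC = 78 - 20Q + 2Q^2 has its minimum €28 at Q = 5; price €204 clears that bar, so the firm operates.
MC = 78 - 40Q + 6Q^2. Setting P = MC and taking the root on the rising branch gives Q* = 9.
TR = 204·9 = 1836. TC = 1688 + 540 = 2228. Profit = 1836 − 2228 = -€392.
Shutting down would mean losing the fixed cost of €1688, so operating at a loss of €392 is better by €1296.

Profit = -€392 at Q = 9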